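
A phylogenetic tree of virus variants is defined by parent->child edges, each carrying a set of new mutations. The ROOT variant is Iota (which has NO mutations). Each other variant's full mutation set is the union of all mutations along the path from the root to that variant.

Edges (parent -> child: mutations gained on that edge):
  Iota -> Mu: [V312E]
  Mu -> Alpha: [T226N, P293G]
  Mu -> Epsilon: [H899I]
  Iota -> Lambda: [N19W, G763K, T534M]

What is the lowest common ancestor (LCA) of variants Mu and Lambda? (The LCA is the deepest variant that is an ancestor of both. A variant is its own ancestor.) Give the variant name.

Path from root to Mu: Iota -> Mu
  ancestors of Mu: {Iota, Mu}
Path from root to Lambda: Iota -> Lambda
  ancestors of Lambda: {Iota, Lambda}
Common ancestors: {Iota}
Walk up from Lambda: Lambda (not in ancestors of Mu), Iota (in ancestors of Mu)
Deepest common ancestor (LCA) = Iota

Answer: Iota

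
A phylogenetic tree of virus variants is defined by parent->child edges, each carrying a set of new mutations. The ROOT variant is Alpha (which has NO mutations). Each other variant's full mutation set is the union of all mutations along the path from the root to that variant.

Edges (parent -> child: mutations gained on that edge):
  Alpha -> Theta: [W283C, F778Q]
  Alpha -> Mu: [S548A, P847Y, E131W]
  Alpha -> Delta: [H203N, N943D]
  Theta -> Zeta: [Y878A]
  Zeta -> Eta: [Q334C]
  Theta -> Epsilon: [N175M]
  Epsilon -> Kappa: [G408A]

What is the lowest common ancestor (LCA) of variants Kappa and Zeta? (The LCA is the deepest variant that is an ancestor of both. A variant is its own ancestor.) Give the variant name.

Answer: Theta

Derivation:
Path from root to Kappa: Alpha -> Theta -> Epsilon -> Kappa
  ancestors of Kappa: {Alpha, Theta, Epsilon, Kappa}
Path from root to Zeta: Alpha -> Theta -> Zeta
  ancestors of Zeta: {Alpha, Theta, Zeta}
Common ancestors: {Alpha, Theta}
Walk up from Zeta: Zeta (not in ancestors of Kappa), Theta (in ancestors of Kappa), Alpha (in ancestors of Kappa)
Deepest common ancestor (LCA) = Theta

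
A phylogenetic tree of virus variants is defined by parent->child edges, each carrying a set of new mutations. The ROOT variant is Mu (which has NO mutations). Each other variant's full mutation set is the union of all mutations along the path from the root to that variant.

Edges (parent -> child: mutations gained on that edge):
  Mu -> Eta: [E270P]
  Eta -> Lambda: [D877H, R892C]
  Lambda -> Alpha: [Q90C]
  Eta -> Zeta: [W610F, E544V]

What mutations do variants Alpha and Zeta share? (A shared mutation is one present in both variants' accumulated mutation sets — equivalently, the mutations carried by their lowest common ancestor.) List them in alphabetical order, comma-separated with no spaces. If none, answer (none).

Answer: E270P

Derivation:
Accumulating mutations along path to Alpha:
  At Mu: gained [] -> total []
  At Eta: gained ['E270P'] -> total ['E270P']
  At Lambda: gained ['D877H', 'R892C'] -> total ['D877H', 'E270P', 'R892C']
  At Alpha: gained ['Q90C'] -> total ['D877H', 'E270P', 'Q90C', 'R892C']
Mutations(Alpha) = ['D877H', 'E270P', 'Q90C', 'R892C']
Accumulating mutations along path to Zeta:
  At Mu: gained [] -> total []
  At Eta: gained ['E270P'] -> total ['E270P']
  At Zeta: gained ['W610F', 'E544V'] -> total ['E270P', 'E544V', 'W610F']
Mutations(Zeta) = ['E270P', 'E544V', 'W610F']
Intersection: ['D877H', 'E270P', 'Q90C', 'R892C'] ∩ ['E270P', 'E544V', 'W610F'] = ['E270P']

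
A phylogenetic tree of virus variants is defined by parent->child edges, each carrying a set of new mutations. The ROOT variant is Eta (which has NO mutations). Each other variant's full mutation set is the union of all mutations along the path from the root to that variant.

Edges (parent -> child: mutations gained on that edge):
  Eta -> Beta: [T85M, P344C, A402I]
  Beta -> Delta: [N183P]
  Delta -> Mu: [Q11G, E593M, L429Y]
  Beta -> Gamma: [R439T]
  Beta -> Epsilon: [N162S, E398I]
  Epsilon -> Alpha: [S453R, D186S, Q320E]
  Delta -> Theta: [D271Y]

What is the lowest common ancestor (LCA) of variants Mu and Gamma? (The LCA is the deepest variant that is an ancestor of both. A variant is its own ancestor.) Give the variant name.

Answer: Beta

Derivation:
Path from root to Mu: Eta -> Beta -> Delta -> Mu
  ancestors of Mu: {Eta, Beta, Delta, Mu}
Path from root to Gamma: Eta -> Beta -> Gamma
  ancestors of Gamma: {Eta, Beta, Gamma}
Common ancestors: {Eta, Beta}
Walk up from Gamma: Gamma (not in ancestors of Mu), Beta (in ancestors of Mu), Eta (in ancestors of Mu)
Deepest common ancestor (LCA) = Beta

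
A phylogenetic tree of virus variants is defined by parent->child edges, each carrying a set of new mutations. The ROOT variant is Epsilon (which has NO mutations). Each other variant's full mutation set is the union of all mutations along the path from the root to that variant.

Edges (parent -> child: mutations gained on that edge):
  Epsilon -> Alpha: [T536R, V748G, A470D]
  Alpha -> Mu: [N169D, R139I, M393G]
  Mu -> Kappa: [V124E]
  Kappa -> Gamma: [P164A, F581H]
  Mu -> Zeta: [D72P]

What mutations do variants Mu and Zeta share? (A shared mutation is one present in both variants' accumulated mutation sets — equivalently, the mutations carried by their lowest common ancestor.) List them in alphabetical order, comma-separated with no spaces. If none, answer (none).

Accumulating mutations along path to Mu:
  At Epsilon: gained [] -> total []
  At Alpha: gained ['T536R', 'V748G', 'A470D'] -> total ['A470D', 'T536R', 'V748G']
  At Mu: gained ['N169D', 'R139I', 'M393G'] -> total ['A470D', 'M393G', 'N169D', 'R139I', 'T536R', 'V748G']
Mutations(Mu) = ['A470D', 'M393G', 'N169D', 'R139I', 'T536R', 'V748G']
Accumulating mutations along path to Zeta:
  At Epsilon: gained [] -> total []
  At Alpha: gained ['T536R', 'V748G', 'A470D'] -> total ['A470D', 'T536R', 'V748G']
  At Mu: gained ['N169D', 'R139I', 'M393G'] -> total ['A470D', 'M393G', 'N169D', 'R139I', 'T536R', 'V748G']
  At Zeta: gained ['D72P'] -> total ['A470D', 'D72P', 'M393G', 'N169D', 'R139I', 'T536R', 'V748G']
Mutations(Zeta) = ['A470D', 'D72P', 'M393G', 'N169D', 'R139I', 'T536R', 'V748G']
Intersection: ['A470D', 'M393G', 'N169D', 'R139I', 'T536R', 'V748G'] ∩ ['A470D', 'D72P', 'M393G', 'N169D', 'R139I', 'T536R', 'V748G'] = ['A470D', 'M393G', 'N169D', 'R139I', 'T536R', 'V748G']

Answer: A470D,M393G,N169D,R139I,T536R,V748G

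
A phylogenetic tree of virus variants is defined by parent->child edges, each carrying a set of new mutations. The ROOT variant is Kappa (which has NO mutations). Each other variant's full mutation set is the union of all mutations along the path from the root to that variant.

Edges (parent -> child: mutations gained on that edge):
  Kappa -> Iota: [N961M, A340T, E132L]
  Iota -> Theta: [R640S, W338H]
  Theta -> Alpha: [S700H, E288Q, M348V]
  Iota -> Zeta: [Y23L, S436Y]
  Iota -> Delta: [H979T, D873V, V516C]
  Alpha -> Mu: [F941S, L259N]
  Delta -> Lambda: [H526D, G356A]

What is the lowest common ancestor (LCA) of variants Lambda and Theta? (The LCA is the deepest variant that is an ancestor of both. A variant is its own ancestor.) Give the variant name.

Path from root to Lambda: Kappa -> Iota -> Delta -> Lambda
  ancestors of Lambda: {Kappa, Iota, Delta, Lambda}
Path from root to Theta: Kappa -> Iota -> Theta
  ancestors of Theta: {Kappa, Iota, Theta}
Common ancestors: {Kappa, Iota}
Walk up from Theta: Theta (not in ancestors of Lambda), Iota (in ancestors of Lambda), Kappa (in ancestors of Lambda)
Deepest common ancestor (LCA) = Iota

Answer: Iota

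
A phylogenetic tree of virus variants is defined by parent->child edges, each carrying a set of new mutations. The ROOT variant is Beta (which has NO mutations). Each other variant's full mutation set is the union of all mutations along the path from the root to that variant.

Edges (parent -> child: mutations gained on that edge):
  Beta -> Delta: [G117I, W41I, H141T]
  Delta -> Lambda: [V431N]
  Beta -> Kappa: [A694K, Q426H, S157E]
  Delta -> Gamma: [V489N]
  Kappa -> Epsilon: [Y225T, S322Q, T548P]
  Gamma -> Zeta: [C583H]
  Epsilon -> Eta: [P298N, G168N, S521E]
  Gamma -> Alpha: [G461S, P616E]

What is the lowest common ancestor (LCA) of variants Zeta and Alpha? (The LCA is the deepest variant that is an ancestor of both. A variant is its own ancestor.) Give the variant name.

Answer: Gamma

Derivation:
Path from root to Zeta: Beta -> Delta -> Gamma -> Zeta
  ancestors of Zeta: {Beta, Delta, Gamma, Zeta}
Path from root to Alpha: Beta -> Delta -> Gamma -> Alpha
  ancestors of Alpha: {Beta, Delta, Gamma, Alpha}
Common ancestors: {Beta, Delta, Gamma}
Walk up from Alpha: Alpha (not in ancestors of Zeta), Gamma (in ancestors of Zeta), Delta (in ancestors of Zeta), Beta (in ancestors of Zeta)
Deepest common ancestor (LCA) = Gamma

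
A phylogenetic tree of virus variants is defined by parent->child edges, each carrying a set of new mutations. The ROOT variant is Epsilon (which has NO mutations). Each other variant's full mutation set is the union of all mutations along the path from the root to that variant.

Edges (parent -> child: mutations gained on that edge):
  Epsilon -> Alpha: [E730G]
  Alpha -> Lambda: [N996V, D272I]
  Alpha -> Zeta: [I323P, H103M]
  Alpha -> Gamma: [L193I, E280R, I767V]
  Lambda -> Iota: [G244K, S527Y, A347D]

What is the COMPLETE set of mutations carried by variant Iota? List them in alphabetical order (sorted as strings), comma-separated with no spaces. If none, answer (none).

Answer: A347D,D272I,E730G,G244K,N996V,S527Y

Derivation:
At Epsilon: gained [] -> total []
At Alpha: gained ['E730G'] -> total ['E730G']
At Lambda: gained ['N996V', 'D272I'] -> total ['D272I', 'E730G', 'N996V']
At Iota: gained ['G244K', 'S527Y', 'A347D'] -> total ['A347D', 'D272I', 'E730G', 'G244K', 'N996V', 'S527Y']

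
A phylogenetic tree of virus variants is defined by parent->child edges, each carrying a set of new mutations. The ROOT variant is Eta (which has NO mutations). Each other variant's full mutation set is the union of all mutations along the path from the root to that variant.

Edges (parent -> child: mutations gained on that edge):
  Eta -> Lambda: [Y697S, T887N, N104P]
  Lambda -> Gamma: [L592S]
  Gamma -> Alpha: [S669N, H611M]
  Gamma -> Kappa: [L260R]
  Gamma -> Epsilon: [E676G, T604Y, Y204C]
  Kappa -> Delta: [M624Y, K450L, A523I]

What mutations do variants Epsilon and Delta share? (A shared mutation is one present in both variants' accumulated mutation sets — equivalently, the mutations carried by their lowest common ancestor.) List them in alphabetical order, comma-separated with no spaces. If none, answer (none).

Answer: L592S,N104P,T887N,Y697S

Derivation:
Accumulating mutations along path to Epsilon:
  At Eta: gained [] -> total []
  At Lambda: gained ['Y697S', 'T887N', 'N104P'] -> total ['N104P', 'T887N', 'Y697S']
  At Gamma: gained ['L592S'] -> total ['L592S', 'N104P', 'T887N', 'Y697S']
  At Epsilon: gained ['E676G', 'T604Y', 'Y204C'] -> total ['E676G', 'L592S', 'N104P', 'T604Y', 'T887N', 'Y204C', 'Y697S']
Mutations(Epsilon) = ['E676G', 'L592S', 'N104P', 'T604Y', 'T887N', 'Y204C', 'Y697S']
Accumulating mutations along path to Delta:
  At Eta: gained [] -> total []
  At Lambda: gained ['Y697S', 'T887N', 'N104P'] -> total ['N104P', 'T887N', 'Y697S']
  At Gamma: gained ['L592S'] -> total ['L592S', 'N104P', 'T887N', 'Y697S']
  At Kappa: gained ['L260R'] -> total ['L260R', 'L592S', 'N104P', 'T887N', 'Y697S']
  At Delta: gained ['M624Y', 'K450L', 'A523I'] -> total ['A523I', 'K450L', 'L260R', 'L592S', 'M624Y', 'N104P', 'T887N', 'Y697S']
Mutations(Delta) = ['A523I', 'K450L', 'L260R', 'L592S', 'M624Y', 'N104P', 'T887N', 'Y697S']
Intersection: ['E676G', 'L592S', 'N104P', 'T604Y', 'T887N', 'Y204C', 'Y697S'] ∩ ['A523I', 'K450L', 'L260R', 'L592S', 'M624Y', 'N104P', 'T887N', 'Y697S'] = ['L592S', 'N104P', 'T887N', 'Y697S']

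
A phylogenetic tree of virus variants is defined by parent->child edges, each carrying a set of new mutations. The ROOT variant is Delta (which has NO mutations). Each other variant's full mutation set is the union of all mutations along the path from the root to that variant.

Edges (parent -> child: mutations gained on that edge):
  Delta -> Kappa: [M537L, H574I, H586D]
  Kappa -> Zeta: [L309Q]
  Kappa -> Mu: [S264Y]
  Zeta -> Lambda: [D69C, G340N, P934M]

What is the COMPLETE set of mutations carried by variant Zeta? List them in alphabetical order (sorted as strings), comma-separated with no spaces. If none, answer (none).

Answer: H574I,H586D,L309Q,M537L

Derivation:
At Delta: gained [] -> total []
At Kappa: gained ['M537L', 'H574I', 'H586D'] -> total ['H574I', 'H586D', 'M537L']
At Zeta: gained ['L309Q'] -> total ['H574I', 'H586D', 'L309Q', 'M537L']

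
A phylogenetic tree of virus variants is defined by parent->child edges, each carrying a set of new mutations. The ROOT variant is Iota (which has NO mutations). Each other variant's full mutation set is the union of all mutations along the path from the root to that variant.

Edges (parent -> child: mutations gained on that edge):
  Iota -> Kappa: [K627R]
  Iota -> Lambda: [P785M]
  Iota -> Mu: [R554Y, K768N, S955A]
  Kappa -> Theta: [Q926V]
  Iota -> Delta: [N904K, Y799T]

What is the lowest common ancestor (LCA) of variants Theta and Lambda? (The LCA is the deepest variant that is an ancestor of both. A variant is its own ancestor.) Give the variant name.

Path from root to Theta: Iota -> Kappa -> Theta
  ancestors of Theta: {Iota, Kappa, Theta}
Path from root to Lambda: Iota -> Lambda
  ancestors of Lambda: {Iota, Lambda}
Common ancestors: {Iota}
Walk up from Lambda: Lambda (not in ancestors of Theta), Iota (in ancestors of Theta)
Deepest common ancestor (LCA) = Iota

Answer: Iota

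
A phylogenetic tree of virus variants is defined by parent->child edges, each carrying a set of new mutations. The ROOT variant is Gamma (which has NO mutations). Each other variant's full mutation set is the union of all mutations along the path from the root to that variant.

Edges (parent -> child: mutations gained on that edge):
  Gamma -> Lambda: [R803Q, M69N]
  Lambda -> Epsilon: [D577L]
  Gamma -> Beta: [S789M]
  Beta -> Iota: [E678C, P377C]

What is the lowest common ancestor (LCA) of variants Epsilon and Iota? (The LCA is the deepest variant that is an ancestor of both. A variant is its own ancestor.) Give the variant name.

Path from root to Epsilon: Gamma -> Lambda -> Epsilon
  ancestors of Epsilon: {Gamma, Lambda, Epsilon}
Path from root to Iota: Gamma -> Beta -> Iota
  ancestors of Iota: {Gamma, Beta, Iota}
Common ancestors: {Gamma}
Walk up from Iota: Iota (not in ancestors of Epsilon), Beta (not in ancestors of Epsilon), Gamma (in ancestors of Epsilon)
Deepest common ancestor (LCA) = Gamma

Answer: Gamma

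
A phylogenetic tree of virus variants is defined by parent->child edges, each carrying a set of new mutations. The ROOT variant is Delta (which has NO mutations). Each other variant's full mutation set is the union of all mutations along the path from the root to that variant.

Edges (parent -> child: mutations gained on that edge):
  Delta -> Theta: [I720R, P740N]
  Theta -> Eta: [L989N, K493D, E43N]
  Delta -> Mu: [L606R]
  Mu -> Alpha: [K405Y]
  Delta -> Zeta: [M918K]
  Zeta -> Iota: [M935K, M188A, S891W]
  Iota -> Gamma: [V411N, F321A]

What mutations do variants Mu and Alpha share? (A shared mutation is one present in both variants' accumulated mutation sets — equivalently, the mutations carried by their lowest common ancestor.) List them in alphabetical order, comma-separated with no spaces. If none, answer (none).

Answer: L606R

Derivation:
Accumulating mutations along path to Mu:
  At Delta: gained [] -> total []
  At Mu: gained ['L606R'] -> total ['L606R']
Mutations(Mu) = ['L606R']
Accumulating mutations along path to Alpha:
  At Delta: gained [] -> total []
  At Mu: gained ['L606R'] -> total ['L606R']
  At Alpha: gained ['K405Y'] -> total ['K405Y', 'L606R']
Mutations(Alpha) = ['K405Y', 'L606R']
Intersection: ['L606R'] ∩ ['K405Y', 'L606R'] = ['L606R']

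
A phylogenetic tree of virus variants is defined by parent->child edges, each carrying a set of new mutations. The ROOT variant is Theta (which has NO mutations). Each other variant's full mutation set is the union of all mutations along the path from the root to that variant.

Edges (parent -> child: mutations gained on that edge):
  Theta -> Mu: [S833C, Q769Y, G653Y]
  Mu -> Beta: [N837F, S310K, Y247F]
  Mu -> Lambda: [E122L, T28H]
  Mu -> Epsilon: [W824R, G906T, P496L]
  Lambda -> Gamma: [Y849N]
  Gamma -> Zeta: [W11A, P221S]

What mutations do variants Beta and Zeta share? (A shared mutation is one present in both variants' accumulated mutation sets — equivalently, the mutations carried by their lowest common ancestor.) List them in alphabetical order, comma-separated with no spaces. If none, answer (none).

Accumulating mutations along path to Beta:
  At Theta: gained [] -> total []
  At Mu: gained ['S833C', 'Q769Y', 'G653Y'] -> total ['G653Y', 'Q769Y', 'S833C']
  At Beta: gained ['N837F', 'S310K', 'Y247F'] -> total ['G653Y', 'N837F', 'Q769Y', 'S310K', 'S833C', 'Y247F']
Mutations(Beta) = ['G653Y', 'N837F', 'Q769Y', 'S310K', 'S833C', 'Y247F']
Accumulating mutations along path to Zeta:
  At Theta: gained [] -> total []
  At Mu: gained ['S833C', 'Q769Y', 'G653Y'] -> total ['G653Y', 'Q769Y', 'S833C']
  At Lambda: gained ['E122L', 'T28H'] -> total ['E122L', 'G653Y', 'Q769Y', 'S833C', 'T28H']
  At Gamma: gained ['Y849N'] -> total ['E122L', 'G653Y', 'Q769Y', 'S833C', 'T28H', 'Y849N']
  At Zeta: gained ['W11A', 'P221S'] -> total ['E122L', 'G653Y', 'P221S', 'Q769Y', 'S833C', 'T28H', 'W11A', 'Y849N']
Mutations(Zeta) = ['E122L', 'G653Y', 'P221S', 'Q769Y', 'S833C', 'T28H', 'W11A', 'Y849N']
Intersection: ['G653Y', 'N837F', 'Q769Y', 'S310K', 'S833C', 'Y247F'] ∩ ['E122L', 'G653Y', 'P221S', 'Q769Y', 'S833C', 'T28H', 'W11A', 'Y849N'] = ['G653Y', 'Q769Y', 'S833C']

Answer: G653Y,Q769Y,S833C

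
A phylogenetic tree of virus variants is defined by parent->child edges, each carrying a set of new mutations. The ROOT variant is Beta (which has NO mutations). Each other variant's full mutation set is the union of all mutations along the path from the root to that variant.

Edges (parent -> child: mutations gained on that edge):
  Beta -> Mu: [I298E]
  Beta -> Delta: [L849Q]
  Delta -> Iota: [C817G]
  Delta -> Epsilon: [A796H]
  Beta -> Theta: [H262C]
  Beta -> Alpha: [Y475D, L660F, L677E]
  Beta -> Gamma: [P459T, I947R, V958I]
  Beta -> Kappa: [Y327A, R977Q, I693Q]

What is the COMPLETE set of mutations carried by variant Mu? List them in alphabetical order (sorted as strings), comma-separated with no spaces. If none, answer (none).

Answer: I298E

Derivation:
At Beta: gained [] -> total []
At Mu: gained ['I298E'] -> total ['I298E']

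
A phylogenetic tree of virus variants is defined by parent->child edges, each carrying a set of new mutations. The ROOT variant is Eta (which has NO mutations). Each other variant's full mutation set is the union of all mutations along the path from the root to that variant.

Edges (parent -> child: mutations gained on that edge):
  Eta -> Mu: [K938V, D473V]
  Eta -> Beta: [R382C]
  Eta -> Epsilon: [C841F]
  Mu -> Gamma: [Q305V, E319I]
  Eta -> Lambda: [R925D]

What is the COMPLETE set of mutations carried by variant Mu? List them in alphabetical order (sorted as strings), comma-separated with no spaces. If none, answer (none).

At Eta: gained [] -> total []
At Mu: gained ['K938V', 'D473V'] -> total ['D473V', 'K938V']

Answer: D473V,K938V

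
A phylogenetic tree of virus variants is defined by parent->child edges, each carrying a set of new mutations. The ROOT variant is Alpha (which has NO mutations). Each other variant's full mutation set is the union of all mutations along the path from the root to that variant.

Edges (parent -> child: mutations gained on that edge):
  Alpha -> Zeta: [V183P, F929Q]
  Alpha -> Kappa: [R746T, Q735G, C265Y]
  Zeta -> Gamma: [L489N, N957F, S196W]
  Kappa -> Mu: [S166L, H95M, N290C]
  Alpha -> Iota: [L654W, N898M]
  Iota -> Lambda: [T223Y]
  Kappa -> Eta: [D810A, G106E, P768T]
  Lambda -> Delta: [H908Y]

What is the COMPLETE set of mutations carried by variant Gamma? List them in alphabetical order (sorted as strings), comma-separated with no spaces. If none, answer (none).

At Alpha: gained [] -> total []
At Zeta: gained ['V183P', 'F929Q'] -> total ['F929Q', 'V183P']
At Gamma: gained ['L489N', 'N957F', 'S196W'] -> total ['F929Q', 'L489N', 'N957F', 'S196W', 'V183P']

Answer: F929Q,L489N,N957F,S196W,V183P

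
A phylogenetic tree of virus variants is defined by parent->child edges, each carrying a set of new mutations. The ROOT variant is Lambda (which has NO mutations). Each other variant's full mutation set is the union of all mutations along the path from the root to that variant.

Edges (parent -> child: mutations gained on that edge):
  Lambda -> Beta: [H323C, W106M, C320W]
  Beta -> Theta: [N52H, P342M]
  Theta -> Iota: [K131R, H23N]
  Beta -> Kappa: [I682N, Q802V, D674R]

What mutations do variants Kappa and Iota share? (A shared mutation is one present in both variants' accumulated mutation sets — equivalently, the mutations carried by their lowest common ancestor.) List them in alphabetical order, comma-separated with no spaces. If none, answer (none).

Accumulating mutations along path to Kappa:
  At Lambda: gained [] -> total []
  At Beta: gained ['H323C', 'W106M', 'C320W'] -> total ['C320W', 'H323C', 'W106M']
  At Kappa: gained ['I682N', 'Q802V', 'D674R'] -> total ['C320W', 'D674R', 'H323C', 'I682N', 'Q802V', 'W106M']
Mutations(Kappa) = ['C320W', 'D674R', 'H323C', 'I682N', 'Q802V', 'W106M']
Accumulating mutations along path to Iota:
  At Lambda: gained [] -> total []
  At Beta: gained ['H323C', 'W106M', 'C320W'] -> total ['C320W', 'H323C', 'W106M']
  At Theta: gained ['N52H', 'P342M'] -> total ['C320W', 'H323C', 'N52H', 'P342M', 'W106M']
  At Iota: gained ['K131R', 'H23N'] -> total ['C320W', 'H23N', 'H323C', 'K131R', 'N52H', 'P342M', 'W106M']
Mutations(Iota) = ['C320W', 'H23N', 'H323C', 'K131R', 'N52H', 'P342M', 'W106M']
Intersection: ['C320W', 'D674R', 'H323C', 'I682N', 'Q802V', 'W106M'] ∩ ['C320W', 'H23N', 'H323C', 'K131R', 'N52H', 'P342M', 'W106M'] = ['C320W', 'H323C', 'W106M']

Answer: C320W,H323C,W106M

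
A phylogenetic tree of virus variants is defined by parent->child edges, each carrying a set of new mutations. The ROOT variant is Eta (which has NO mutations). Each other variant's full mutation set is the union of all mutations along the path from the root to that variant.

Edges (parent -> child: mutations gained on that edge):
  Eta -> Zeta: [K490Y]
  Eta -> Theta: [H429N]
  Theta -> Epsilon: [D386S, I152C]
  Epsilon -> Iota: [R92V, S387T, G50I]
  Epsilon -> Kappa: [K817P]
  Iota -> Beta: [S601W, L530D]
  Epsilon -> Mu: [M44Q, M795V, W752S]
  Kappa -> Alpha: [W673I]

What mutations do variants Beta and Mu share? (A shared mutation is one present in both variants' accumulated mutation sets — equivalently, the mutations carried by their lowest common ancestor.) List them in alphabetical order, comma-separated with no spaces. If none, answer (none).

Answer: D386S,H429N,I152C

Derivation:
Accumulating mutations along path to Beta:
  At Eta: gained [] -> total []
  At Theta: gained ['H429N'] -> total ['H429N']
  At Epsilon: gained ['D386S', 'I152C'] -> total ['D386S', 'H429N', 'I152C']
  At Iota: gained ['R92V', 'S387T', 'G50I'] -> total ['D386S', 'G50I', 'H429N', 'I152C', 'R92V', 'S387T']
  At Beta: gained ['S601W', 'L530D'] -> total ['D386S', 'G50I', 'H429N', 'I152C', 'L530D', 'R92V', 'S387T', 'S601W']
Mutations(Beta) = ['D386S', 'G50I', 'H429N', 'I152C', 'L530D', 'R92V', 'S387T', 'S601W']
Accumulating mutations along path to Mu:
  At Eta: gained [] -> total []
  At Theta: gained ['H429N'] -> total ['H429N']
  At Epsilon: gained ['D386S', 'I152C'] -> total ['D386S', 'H429N', 'I152C']
  At Mu: gained ['M44Q', 'M795V', 'W752S'] -> total ['D386S', 'H429N', 'I152C', 'M44Q', 'M795V', 'W752S']
Mutations(Mu) = ['D386S', 'H429N', 'I152C', 'M44Q', 'M795V', 'W752S']
Intersection: ['D386S', 'G50I', 'H429N', 'I152C', 'L530D', 'R92V', 'S387T', 'S601W'] ∩ ['D386S', 'H429N', 'I152C', 'M44Q', 'M795V', 'W752S'] = ['D386S', 'H429N', 'I152C']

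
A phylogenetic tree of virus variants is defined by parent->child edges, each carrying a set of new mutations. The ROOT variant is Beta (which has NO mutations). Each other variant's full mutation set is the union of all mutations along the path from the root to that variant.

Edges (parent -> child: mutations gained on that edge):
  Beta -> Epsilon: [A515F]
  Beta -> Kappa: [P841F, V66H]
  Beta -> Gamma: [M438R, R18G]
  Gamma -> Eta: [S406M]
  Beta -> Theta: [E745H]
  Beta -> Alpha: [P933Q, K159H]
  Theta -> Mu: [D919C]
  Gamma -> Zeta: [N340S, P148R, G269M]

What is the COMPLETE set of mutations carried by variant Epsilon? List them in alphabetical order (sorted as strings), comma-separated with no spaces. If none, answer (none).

Answer: A515F

Derivation:
At Beta: gained [] -> total []
At Epsilon: gained ['A515F'] -> total ['A515F']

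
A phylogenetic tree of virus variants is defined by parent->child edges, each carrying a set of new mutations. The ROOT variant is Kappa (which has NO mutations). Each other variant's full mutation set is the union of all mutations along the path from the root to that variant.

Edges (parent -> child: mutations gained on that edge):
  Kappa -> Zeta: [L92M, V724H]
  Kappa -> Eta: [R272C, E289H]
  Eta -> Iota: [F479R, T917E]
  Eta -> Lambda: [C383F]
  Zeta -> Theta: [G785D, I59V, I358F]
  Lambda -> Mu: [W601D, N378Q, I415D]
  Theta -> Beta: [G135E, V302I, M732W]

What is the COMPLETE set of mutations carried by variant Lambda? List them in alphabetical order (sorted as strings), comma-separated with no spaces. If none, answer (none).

At Kappa: gained [] -> total []
At Eta: gained ['R272C', 'E289H'] -> total ['E289H', 'R272C']
At Lambda: gained ['C383F'] -> total ['C383F', 'E289H', 'R272C']

Answer: C383F,E289H,R272C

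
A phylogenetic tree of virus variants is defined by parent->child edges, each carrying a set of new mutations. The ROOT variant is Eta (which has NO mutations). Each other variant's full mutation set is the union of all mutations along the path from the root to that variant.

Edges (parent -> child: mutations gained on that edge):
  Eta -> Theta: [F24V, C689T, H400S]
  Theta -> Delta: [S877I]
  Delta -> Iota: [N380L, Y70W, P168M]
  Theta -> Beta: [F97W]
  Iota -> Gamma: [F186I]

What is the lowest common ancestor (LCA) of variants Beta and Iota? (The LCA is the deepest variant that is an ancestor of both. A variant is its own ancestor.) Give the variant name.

Path from root to Beta: Eta -> Theta -> Beta
  ancestors of Beta: {Eta, Theta, Beta}
Path from root to Iota: Eta -> Theta -> Delta -> Iota
  ancestors of Iota: {Eta, Theta, Delta, Iota}
Common ancestors: {Eta, Theta}
Walk up from Iota: Iota (not in ancestors of Beta), Delta (not in ancestors of Beta), Theta (in ancestors of Beta), Eta (in ancestors of Beta)
Deepest common ancestor (LCA) = Theta

Answer: Theta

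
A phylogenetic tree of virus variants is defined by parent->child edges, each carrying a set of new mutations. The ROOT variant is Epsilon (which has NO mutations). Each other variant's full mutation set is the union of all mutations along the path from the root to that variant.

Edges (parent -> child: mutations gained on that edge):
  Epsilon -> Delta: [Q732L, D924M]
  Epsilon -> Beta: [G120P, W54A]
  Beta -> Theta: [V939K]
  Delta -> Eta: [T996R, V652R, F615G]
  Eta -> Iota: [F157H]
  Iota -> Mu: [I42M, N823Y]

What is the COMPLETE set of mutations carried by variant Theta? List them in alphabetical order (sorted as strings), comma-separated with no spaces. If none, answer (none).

Answer: G120P,V939K,W54A

Derivation:
At Epsilon: gained [] -> total []
At Beta: gained ['G120P', 'W54A'] -> total ['G120P', 'W54A']
At Theta: gained ['V939K'] -> total ['G120P', 'V939K', 'W54A']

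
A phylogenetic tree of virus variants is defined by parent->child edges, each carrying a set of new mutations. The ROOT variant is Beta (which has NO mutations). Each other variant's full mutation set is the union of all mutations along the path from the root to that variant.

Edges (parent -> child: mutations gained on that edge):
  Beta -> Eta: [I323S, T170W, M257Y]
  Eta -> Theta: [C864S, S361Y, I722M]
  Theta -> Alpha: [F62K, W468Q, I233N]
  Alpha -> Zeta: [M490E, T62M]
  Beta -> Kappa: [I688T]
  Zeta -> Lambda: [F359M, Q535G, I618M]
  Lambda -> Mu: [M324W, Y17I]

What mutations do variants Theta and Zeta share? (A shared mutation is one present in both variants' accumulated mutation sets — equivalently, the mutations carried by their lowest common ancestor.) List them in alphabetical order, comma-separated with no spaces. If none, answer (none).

Answer: C864S,I323S,I722M,M257Y,S361Y,T170W

Derivation:
Accumulating mutations along path to Theta:
  At Beta: gained [] -> total []
  At Eta: gained ['I323S', 'T170W', 'M257Y'] -> total ['I323S', 'M257Y', 'T170W']
  At Theta: gained ['C864S', 'S361Y', 'I722M'] -> total ['C864S', 'I323S', 'I722M', 'M257Y', 'S361Y', 'T170W']
Mutations(Theta) = ['C864S', 'I323S', 'I722M', 'M257Y', 'S361Y', 'T170W']
Accumulating mutations along path to Zeta:
  At Beta: gained [] -> total []
  At Eta: gained ['I323S', 'T170W', 'M257Y'] -> total ['I323S', 'M257Y', 'T170W']
  At Theta: gained ['C864S', 'S361Y', 'I722M'] -> total ['C864S', 'I323S', 'I722M', 'M257Y', 'S361Y', 'T170W']
  At Alpha: gained ['F62K', 'W468Q', 'I233N'] -> total ['C864S', 'F62K', 'I233N', 'I323S', 'I722M', 'M257Y', 'S361Y', 'T170W', 'W468Q']
  At Zeta: gained ['M490E', 'T62M'] -> total ['C864S', 'F62K', 'I233N', 'I323S', 'I722M', 'M257Y', 'M490E', 'S361Y', 'T170W', 'T62M', 'W468Q']
Mutations(Zeta) = ['C864S', 'F62K', 'I233N', 'I323S', 'I722M', 'M257Y', 'M490E', 'S361Y', 'T170W', 'T62M', 'W468Q']
Intersection: ['C864S', 'I323S', 'I722M', 'M257Y', 'S361Y', 'T170W'] ∩ ['C864S', 'F62K', 'I233N', 'I323S', 'I722M', 'M257Y', 'M490E', 'S361Y', 'T170W', 'T62M', 'W468Q'] = ['C864S', 'I323S', 'I722M', 'M257Y', 'S361Y', 'T170W']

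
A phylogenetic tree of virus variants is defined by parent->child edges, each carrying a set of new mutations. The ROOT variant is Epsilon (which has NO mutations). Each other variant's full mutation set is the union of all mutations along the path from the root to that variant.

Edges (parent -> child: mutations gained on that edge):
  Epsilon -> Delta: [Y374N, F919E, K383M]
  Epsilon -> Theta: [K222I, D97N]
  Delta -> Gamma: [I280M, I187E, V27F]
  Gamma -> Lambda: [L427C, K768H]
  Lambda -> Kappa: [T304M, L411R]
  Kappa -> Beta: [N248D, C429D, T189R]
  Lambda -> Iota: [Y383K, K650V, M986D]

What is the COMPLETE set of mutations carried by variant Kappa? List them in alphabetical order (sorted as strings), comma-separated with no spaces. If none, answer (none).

Answer: F919E,I187E,I280M,K383M,K768H,L411R,L427C,T304M,V27F,Y374N

Derivation:
At Epsilon: gained [] -> total []
At Delta: gained ['Y374N', 'F919E', 'K383M'] -> total ['F919E', 'K383M', 'Y374N']
At Gamma: gained ['I280M', 'I187E', 'V27F'] -> total ['F919E', 'I187E', 'I280M', 'K383M', 'V27F', 'Y374N']
At Lambda: gained ['L427C', 'K768H'] -> total ['F919E', 'I187E', 'I280M', 'K383M', 'K768H', 'L427C', 'V27F', 'Y374N']
At Kappa: gained ['T304M', 'L411R'] -> total ['F919E', 'I187E', 'I280M', 'K383M', 'K768H', 'L411R', 'L427C', 'T304M', 'V27F', 'Y374N']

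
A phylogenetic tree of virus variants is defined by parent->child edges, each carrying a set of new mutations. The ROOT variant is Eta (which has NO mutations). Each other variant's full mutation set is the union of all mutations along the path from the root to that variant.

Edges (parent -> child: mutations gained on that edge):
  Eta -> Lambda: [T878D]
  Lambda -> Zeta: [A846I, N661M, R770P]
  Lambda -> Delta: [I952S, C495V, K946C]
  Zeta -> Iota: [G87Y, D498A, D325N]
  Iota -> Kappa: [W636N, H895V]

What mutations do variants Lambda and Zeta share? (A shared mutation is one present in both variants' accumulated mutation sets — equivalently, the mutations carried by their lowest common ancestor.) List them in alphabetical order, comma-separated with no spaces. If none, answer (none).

Accumulating mutations along path to Lambda:
  At Eta: gained [] -> total []
  At Lambda: gained ['T878D'] -> total ['T878D']
Mutations(Lambda) = ['T878D']
Accumulating mutations along path to Zeta:
  At Eta: gained [] -> total []
  At Lambda: gained ['T878D'] -> total ['T878D']
  At Zeta: gained ['A846I', 'N661M', 'R770P'] -> total ['A846I', 'N661M', 'R770P', 'T878D']
Mutations(Zeta) = ['A846I', 'N661M', 'R770P', 'T878D']
Intersection: ['T878D'] ∩ ['A846I', 'N661M', 'R770P', 'T878D'] = ['T878D']

Answer: T878D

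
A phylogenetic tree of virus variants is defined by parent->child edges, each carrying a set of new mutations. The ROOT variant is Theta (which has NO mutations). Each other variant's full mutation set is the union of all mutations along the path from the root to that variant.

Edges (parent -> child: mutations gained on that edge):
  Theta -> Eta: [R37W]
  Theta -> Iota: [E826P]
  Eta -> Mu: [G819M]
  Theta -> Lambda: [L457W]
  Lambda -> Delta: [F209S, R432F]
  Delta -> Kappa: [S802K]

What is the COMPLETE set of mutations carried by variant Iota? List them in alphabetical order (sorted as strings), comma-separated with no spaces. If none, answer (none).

At Theta: gained [] -> total []
At Iota: gained ['E826P'] -> total ['E826P']

Answer: E826P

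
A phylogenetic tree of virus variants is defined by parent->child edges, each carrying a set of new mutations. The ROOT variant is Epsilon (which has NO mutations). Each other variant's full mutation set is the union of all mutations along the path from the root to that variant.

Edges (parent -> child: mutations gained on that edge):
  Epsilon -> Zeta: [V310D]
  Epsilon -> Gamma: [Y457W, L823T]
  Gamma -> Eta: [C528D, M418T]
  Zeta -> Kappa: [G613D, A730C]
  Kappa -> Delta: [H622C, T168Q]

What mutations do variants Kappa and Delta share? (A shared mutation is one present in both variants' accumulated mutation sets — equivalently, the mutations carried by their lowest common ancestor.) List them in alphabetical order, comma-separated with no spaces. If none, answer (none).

Answer: A730C,G613D,V310D

Derivation:
Accumulating mutations along path to Kappa:
  At Epsilon: gained [] -> total []
  At Zeta: gained ['V310D'] -> total ['V310D']
  At Kappa: gained ['G613D', 'A730C'] -> total ['A730C', 'G613D', 'V310D']
Mutations(Kappa) = ['A730C', 'G613D', 'V310D']
Accumulating mutations along path to Delta:
  At Epsilon: gained [] -> total []
  At Zeta: gained ['V310D'] -> total ['V310D']
  At Kappa: gained ['G613D', 'A730C'] -> total ['A730C', 'G613D', 'V310D']
  At Delta: gained ['H622C', 'T168Q'] -> total ['A730C', 'G613D', 'H622C', 'T168Q', 'V310D']
Mutations(Delta) = ['A730C', 'G613D', 'H622C', 'T168Q', 'V310D']
Intersection: ['A730C', 'G613D', 'V310D'] ∩ ['A730C', 'G613D', 'H622C', 'T168Q', 'V310D'] = ['A730C', 'G613D', 'V310D']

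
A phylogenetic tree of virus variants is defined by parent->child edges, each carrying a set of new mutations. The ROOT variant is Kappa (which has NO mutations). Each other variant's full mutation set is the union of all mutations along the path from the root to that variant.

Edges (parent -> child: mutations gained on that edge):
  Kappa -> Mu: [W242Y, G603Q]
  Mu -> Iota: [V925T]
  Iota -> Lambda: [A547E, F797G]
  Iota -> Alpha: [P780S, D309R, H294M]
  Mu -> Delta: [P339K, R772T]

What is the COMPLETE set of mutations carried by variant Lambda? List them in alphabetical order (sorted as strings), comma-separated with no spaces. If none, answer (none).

At Kappa: gained [] -> total []
At Mu: gained ['W242Y', 'G603Q'] -> total ['G603Q', 'W242Y']
At Iota: gained ['V925T'] -> total ['G603Q', 'V925T', 'W242Y']
At Lambda: gained ['A547E', 'F797G'] -> total ['A547E', 'F797G', 'G603Q', 'V925T', 'W242Y']

Answer: A547E,F797G,G603Q,V925T,W242Y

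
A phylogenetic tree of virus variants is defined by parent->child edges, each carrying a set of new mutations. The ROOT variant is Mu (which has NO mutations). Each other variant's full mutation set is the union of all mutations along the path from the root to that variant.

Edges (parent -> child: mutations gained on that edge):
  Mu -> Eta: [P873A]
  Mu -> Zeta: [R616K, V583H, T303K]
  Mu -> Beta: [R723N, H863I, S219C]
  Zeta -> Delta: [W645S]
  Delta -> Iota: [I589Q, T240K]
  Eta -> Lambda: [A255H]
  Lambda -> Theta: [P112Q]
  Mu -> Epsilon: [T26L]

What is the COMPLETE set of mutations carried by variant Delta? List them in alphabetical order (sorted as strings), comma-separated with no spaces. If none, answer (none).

At Mu: gained [] -> total []
At Zeta: gained ['R616K', 'V583H', 'T303K'] -> total ['R616K', 'T303K', 'V583H']
At Delta: gained ['W645S'] -> total ['R616K', 'T303K', 'V583H', 'W645S']

Answer: R616K,T303K,V583H,W645S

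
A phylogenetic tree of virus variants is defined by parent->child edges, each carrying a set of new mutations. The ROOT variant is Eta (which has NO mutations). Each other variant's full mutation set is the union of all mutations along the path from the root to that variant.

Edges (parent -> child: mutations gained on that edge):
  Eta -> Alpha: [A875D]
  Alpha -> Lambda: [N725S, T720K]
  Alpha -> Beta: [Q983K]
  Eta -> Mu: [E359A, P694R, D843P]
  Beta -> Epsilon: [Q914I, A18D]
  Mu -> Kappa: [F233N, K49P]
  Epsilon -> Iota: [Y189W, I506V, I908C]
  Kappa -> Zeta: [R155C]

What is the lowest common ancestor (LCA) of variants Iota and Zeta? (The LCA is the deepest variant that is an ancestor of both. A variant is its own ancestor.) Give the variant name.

Path from root to Iota: Eta -> Alpha -> Beta -> Epsilon -> Iota
  ancestors of Iota: {Eta, Alpha, Beta, Epsilon, Iota}
Path from root to Zeta: Eta -> Mu -> Kappa -> Zeta
  ancestors of Zeta: {Eta, Mu, Kappa, Zeta}
Common ancestors: {Eta}
Walk up from Zeta: Zeta (not in ancestors of Iota), Kappa (not in ancestors of Iota), Mu (not in ancestors of Iota), Eta (in ancestors of Iota)
Deepest common ancestor (LCA) = Eta

Answer: Eta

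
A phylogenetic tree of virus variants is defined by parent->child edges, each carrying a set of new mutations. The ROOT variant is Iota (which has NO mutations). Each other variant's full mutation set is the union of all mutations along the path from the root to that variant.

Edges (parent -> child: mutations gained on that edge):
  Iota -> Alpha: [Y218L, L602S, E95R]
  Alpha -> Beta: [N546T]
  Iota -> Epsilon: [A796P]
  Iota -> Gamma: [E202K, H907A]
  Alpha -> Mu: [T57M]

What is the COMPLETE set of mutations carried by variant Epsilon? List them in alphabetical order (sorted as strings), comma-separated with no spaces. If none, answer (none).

At Iota: gained [] -> total []
At Epsilon: gained ['A796P'] -> total ['A796P']

Answer: A796P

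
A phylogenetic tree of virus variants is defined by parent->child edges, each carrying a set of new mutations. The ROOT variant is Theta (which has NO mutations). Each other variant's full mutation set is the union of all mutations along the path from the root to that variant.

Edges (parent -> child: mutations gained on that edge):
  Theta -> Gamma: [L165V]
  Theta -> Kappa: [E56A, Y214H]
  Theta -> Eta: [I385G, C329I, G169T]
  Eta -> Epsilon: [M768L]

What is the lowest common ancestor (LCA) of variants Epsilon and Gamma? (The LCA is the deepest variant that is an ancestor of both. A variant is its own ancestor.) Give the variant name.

Answer: Theta

Derivation:
Path from root to Epsilon: Theta -> Eta -> Epsilon
  ancestors of Epsilon: {Theta, Eta, Epsilon}
Path from root to Gamma: Theta -> Gamma
  ancestors of Gamma: {Theta, Gamma}
Common ancestors: {Theta}
Walk up from Gamma: Gamma (not in ancestors of Epsilon), Theta (in ancestors of Epsilon)
Deepest common ancestor (LCA) = Theta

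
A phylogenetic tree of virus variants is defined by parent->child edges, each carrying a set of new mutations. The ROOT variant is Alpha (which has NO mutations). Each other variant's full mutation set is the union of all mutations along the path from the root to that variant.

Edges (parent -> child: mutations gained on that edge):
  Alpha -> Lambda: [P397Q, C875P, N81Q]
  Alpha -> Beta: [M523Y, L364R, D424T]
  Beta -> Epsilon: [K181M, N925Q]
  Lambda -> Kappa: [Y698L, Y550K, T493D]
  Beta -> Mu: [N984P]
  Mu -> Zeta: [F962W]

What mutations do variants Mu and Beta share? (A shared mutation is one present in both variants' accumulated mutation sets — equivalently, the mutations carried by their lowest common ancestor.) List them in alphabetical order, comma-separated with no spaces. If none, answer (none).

Answer: D424T,L364R,M523Y

Derivation:
Accumulating mutations along path to Mu:
  At Alpha: gained [] -> total []
  At Beta: gained ['M523Y', 'L364R', 'D424T'] -> total ['D424T', 'L364R', 'M523Y']
  At Mu: gained ['N984P'] -> total ['D424T', 'L364R', 'M523Y', 'N984P']
Mutations(Mu) = ['D424T', 'L364R', 'M523Y', 'N984P']
Accumulating mutations along path to Beta:
  At Alpha: gained [] -> total []
  At Beta: gained ['M523Y', 'L364R', 'D424T'] -> total ['D424T', 'L364R', 'M523Y']
Mutations(Beta) = ['D424T', 'L364R', 'M523Y']
Intersection: ['D424T', 'L364R', 'M523Y', 'N984P'] ∩ ['D424T', 'L364R', 'M523Y'] = ['D424T', 'L364R', 'M523Y']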